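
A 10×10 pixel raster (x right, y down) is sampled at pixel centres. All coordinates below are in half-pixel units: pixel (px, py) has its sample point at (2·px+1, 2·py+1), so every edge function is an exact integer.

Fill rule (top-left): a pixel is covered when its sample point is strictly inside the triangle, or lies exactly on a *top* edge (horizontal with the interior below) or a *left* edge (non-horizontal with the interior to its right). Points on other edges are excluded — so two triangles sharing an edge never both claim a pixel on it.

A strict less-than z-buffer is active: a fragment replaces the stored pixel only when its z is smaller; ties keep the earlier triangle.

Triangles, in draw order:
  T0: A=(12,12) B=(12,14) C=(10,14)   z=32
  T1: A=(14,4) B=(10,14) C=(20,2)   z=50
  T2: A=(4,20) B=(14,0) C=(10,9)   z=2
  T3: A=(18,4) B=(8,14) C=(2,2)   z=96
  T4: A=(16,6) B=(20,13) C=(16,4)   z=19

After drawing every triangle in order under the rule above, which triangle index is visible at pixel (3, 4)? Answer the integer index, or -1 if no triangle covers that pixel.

T0:
  2·area = 4
  edge (12, 12)→(12, 14): d=(0,2) right/bottom  bias=-1
  edge (12, 14)→(10, 14): d=(-2,0) right/bottom  bias=-1
  edge (10, 14)→(12, 12): d=(2,-2) top-left  bias=+0
    (9,2)@(19, 5): e=[-14,18,0] → ·  [on edge]
    (8,3)@(17, 7): e=[-10,14,0] → ·  [on edge]
    (7,4)@(15, 9): e=[-6,10,0] → ·  [on edge]
    (6,5)@(13, 11): e=[-2,6,0] → ·  [on edge]
    (5,6)@(11, 13): e=[2,2,0] → █  [on edge]
    (6,6)@(13, 13): e=[-2,2,4] → ·
    (4,7)@(9, 15): e=[6,-2,0] → ·  [on edge]
    (5,7)@(11, 15): e=[2,-2,4] → ·
    (3,8)@(7, 17): e=[10,-6,0] → ·  [on edge]
    (2,9)@(5, 19): e=[14,-10,0] → ·  [on edge]
  covered (1 px):
    · · · · · · · · · ·
    · · · · · · · · · ·
    · · · · · · · · · ·
    · · · · · · · · · ·
    · · · · · · · · · ·
    · · · · · · · · · ·
    · · · · · █ · · · ·
    · · · · · · · · · ·
    · · · · · · · · · ·
    · · · · · · · · · ·
T1:
  2·area = 52  (B↔C swapped to make it positive)
  edge (14, 4)→(20, 2): d=(6,-2) top-left  bias=+0
  edge (20, 2)→(10, 14): d=(-10,12) right/bottom  bias=-1
  edge (10, 14)→(14, 4): d=(4,-10) top-left  bias=+0
    (8,1)@(17, 3): e=[0,26,26] → █  [on edge]
    (9,1)@(19, 3): e=[4,2,46] → █
    (5,2)@(11, 5): e=[0,78,-26] → ·  [on edge]
    (7,2)@(15, 5): e=[8,30,14] → █
    (9,2)@(19, 5): e=[16,-18,54] → ·
    (2,3)@(5, 7): e=[0,130,-78] → ·  [on edge]
    (6,3)@(13, 7): e=[16,34,2] → █
    (8,3)@(17, 7): e=[24,-14,42] → ·
    (6,4)@(13, 9): e=[28,14,10] → █
    (7,4)@(15, 9): e=[32,-10,30] → ·
    (6,5)@(13, 11): e=[40,-6,18] → ·
  covered (7 px):
    · · · · · · · · · ·
    · · · · · · · · █ █
    · · · · · · · █ █ ·
    · · · · · · █ █ · ·
    · · · · · · █ · · ·
    · · · · · · · · · ·
    · · · · · · · · · ·
    · · · · · · · · · ·
    · · · · · · · · · ·
    · · · · · · · · · ·
T2:
  2·area = 10
  edge (4, 20)→(14, 0): d=(10,-20) top-left  bias=+0
  edge (14, 0)→(10, 9): d=(-4,9) right/bottom  bias=-1
  edge (10, 9)→(4, 20): d=(-6,11) right/bottom  bias=-1
  covered (0 px):
    · · · · · · · · · ·
    · · · · · · · · · ·
    · · · · · · · · · ·
    · · · · · · · · · ·
    · · · · · · · · · ·
    · · · · · · · · · ·
    · · · · · · · · · ·
    · · · · · · · · · ·
    · · · · · · · · · ·
    · · · · · · · · · ·
T3:
  2·area = 180
  edge (18, 4)→(8, 14): d=(-10,10) right/bottom  bias=-1
  edge (8, 14)→(2, 2): d=(-6,-12) top-left  bias=+0
  edge (2, 2)→(18, 4): d=(16,2) right/bottom  bias=-1
    (1,1)@(3, 3): e=[160,6,14] → █
    (2,1)@(5, 3): e=[140,30,10] → █
    (3,1)@(7, 3): e=[120,54,6] → █
    (4,1)@(9, 3): e=[100,78,2] → █
    (5,1)@(11, 3): e=[80,102,-2] → ·
    (9,1)@(19, 3): e=[0,198,-18] → ·  [on edge]
    (1,2)@(3, 5): e=[140,-6,46] → ·
    (2,2)@(5, 5): e=[120,18,42] → █
    (5,2)@(11, 5): e=[60,90,30] → █
    (6,2)@(13, 5): e=[40,114,26] → █
    (7,2)@(15, 5): e=[20,138,22] → █
    (8,2)@(17, 5): e=[0,162,18] → ·  [on edge]
    (7,3)@(15, 7): e=[0,126,54] → ·  [on edge]
    (6,4)@(13, 9): e=[0,90,90] → ·  [on edge]
    (5,5)@(11, 11): e=[0,54,126] → ·  [on edge]
    (4,6)@(9, 13): e=[0,18,162] → ·  [on edge]
    (3,7)@(7, 15): e=[0,-18,198] → ·  [on edge]
    (2,8)@(5, 17): e=[0,-54,234] → ·  [on edge]
    (1,9)@(3, 19): e=[0,-90,270] → ·  [on edge]
  covered (20 px):
    · · · · · · · · · ·
    · █ █ █ █ · · · · ·
    · · █ █ █ █ █ █ · ·
    · · █ █ █ █ █ · · ·
    · · · █ █ █ · · · ·
    · · · █ █ · · · · ·
    · · · · · · · · · ·
    · · · · · · · · · ·
    · · · · · · · · · ·
    · · · · · · · · · ·
T4:
  2·area = 8  (B↔C swapped to make it positive)
  edge (16, 6)→(16, 4): d=(0,-2) top-left  bias=+0
  edge (16, 4)→(20, 13): d=(4,9) right/bottom  bias=-1
  edge (20, 13)→(16, 6): d=(-4,-7) top-left  bias=+0
    (8,3)@(17, 7): e=[2,3,3] → █
    (9,3)@(19, 7): e=[6,-15,17] → ·
    (8,4)@(17, 9): e=[2,11,-5] → ·
    (9,5)@(19, 11): e=[6,1,1] → █
    (9,6)@(19, 13): e=[6,9,-7] → ·
  covered (2 px):
    · · · · · · · · · ·
    · · · · · · · · · ·
    · · · · · · · · · ·
    · · · · · · · · █ ·
    · · · · · · · · · ·
    · · · · · · · · · █
    · · · · · · · · · ·
    · · · · · · · · · ·
    · · · · · · · · · ·
    · · · · · · · · · ·

Z-buffer (winner per pixel, '.' = empty):
  . . . . . . . . . .
  . 3 3 3 3 . . . 1 1
  . . 3 3 3 3 3 1 1 .
  . . 3 3 3 3 1 1 4 .
  . . . 3 3 3 1 . . .
  . . . 3 3 . . . . 4
  . . . . . 0 . . . .
  . . . . . . . . . .
  . . . . . . . . . .
  . . . . . . . . . .

Answer: 3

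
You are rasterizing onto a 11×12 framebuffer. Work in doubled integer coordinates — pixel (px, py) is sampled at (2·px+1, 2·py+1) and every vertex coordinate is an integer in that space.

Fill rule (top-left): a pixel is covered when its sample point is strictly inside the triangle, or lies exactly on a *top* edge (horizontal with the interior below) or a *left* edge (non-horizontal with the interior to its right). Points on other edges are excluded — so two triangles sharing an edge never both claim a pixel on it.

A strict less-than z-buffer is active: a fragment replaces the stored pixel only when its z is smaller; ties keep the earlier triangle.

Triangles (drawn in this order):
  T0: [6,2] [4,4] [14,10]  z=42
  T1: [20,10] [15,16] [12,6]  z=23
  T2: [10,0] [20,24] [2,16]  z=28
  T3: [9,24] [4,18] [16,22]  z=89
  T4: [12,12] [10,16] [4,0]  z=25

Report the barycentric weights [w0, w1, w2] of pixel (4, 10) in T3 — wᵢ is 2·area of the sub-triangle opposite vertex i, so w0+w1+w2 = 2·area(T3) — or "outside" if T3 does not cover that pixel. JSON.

T0:
  2·area = 32  (B↔C swapped to make it positive)
  edge (6, 2)→(14, 10): d=(8,8) right/bottom  bias=-1
  edge (14, 10)→(4, 4): d=(-10,-6) top-left  bias=+0
  edge (4, 4)→(6, 2): d=(2,-2) top-left  bias=+0
    (2,0)@(5, 1): e=[0,36,-4] → .  [on edge]
    (3,0)@(7, 1): e=[-16,48,0] → .  [on edge]
    (2,1)@(5, 3): e=[16,16,0] → X  [on edge]
    (3,1)@(7, 3): e=[0,28,4] → .  [on edge]
    (1,2)@(3, 5): e=[48,-16,0] → .  [on edge]
    (2,2)@(5, 5): e=[32,-4,4] → .
    (3,2)@(7, 5): e=[16,8,8] → X
    (4,2)@(9, 5): e=[0,20,12] → .  [on edge]
    (0,3)@(1, 7): e=[80,-48,0] → .  [on edge]
    (3,3)@(7, 7): e=[32,-12,12] → .
    (4,3)@(9, 7): e=[16,0,16] → X  [on edge]
    (5,3)@(11, 7): e=[0,12,20] → .  [on edge]
    (6,4)@(13, 9): e=[0,4,28] → .  [on edge]
    (7,5)@(15, 11): e=[0,-4,36] → .  [on edge]
    (8,6)@(17, 13): e=[0,-12,44] → .  [on edge]
    (9,6)@(19, 13): e=[-16,0,48] → .  [on edge]
    (9,7)@(19, 15): e=[0,-20,52] → .  [on edge]
    (10,8)@(21, 17): e=[0,-28,60] → .  [on edge]
  covered (3 px):
    . . . . . . . . . . .
    . . X . . . . . . . .
    . . . X . . . . . . .
    . . . . X . . . . . .
    . . . . . . . . . . .
    . . . . . . . . . . .
    . . . . . . . . . . .
    . . . . . . . . . . .
    . . . . . . . . . . .
    . . . . . . . . . . .
    . . . . . . . . . . .
    . . . . . . . . . . .
T1:
  2·area = 68
  edge (20, 10)→(15, 16): d=(-5,6) right/bottom  bias=-1
  edge (15, 16)→(12, 6): d=(-3,-10) top-left  bias=+0
  edge (12, 6)→(20, 10): d=(8,4) right/bottom  bias=-1
    (6,3)@(13, 7): e=[57,7,4] → X
    (7,3)@(15, 7): e=[45,27,-4] → .
    (6,4)@(13, 9): e=[47,1,20] → X
    (7,4)@(15, 9): e=[35,21,12] → X
    (8,4)@(17, 9): e=[23,41,4] → X
    (9,4)@(19, 9): e=[11,61,-4] → .
    (6,5)@(13, 11): e=[37,-5,36] → .
    (7,5)@(15, 11): e=[25,15,28] → X
    (9,5)@(19, 11): e=[1,55,12] → X
    (10,5)@(21, 11): e=[-11,75,4] → .
    (7,6)@(15, 13): e=[15,9,44] → X
    (9,6)@(19, 13): e=[-9,49,28] → .
  covered (10 px):
    . . . . . . . . . . .
    . . . . . . . . . . .
    . . . . . . . . . . .
    . . . . . . X . . . .
    . . . . . . X X X . .
    . . . . . . . X X X .
    . . . . . . . X X . .
    . . . . . . . X . . .
    . . . . . . . . . . .
    . . . . . . . . . . .
    . . . . . . . . . . .
    . . . . . . . . . . .
T2:
  2·area = 352
  edge (10, 0)→(20, 24): d=(10,24) right/bottom  bias=-1
  edge (20, 24)→(2, 16): d=(-18,-8) top-left  bias=+0
  edge (2, 16)→(10, 0): d=(8,-16) top-left  bias=+0
    (4,1)@(9, 3): e=[54,290,8] → X
    (5,1)@(11, 3): e=[6,306,40] → X
    (6,1)@(13, 3): e=[-42,322,72] → .
    (4,2)@(9, 5): e=[74,254,24] → X
    (6,2)@(13, 5): e=[-22,286,88] → .
    (3,3)@(7, 7): e=[142,202,8] → X
    (6,3)@(13, 7): e=[-2,250,104] → .
    (3,4)@(7, 9): e=[162,166,24] → X
    (6,4)@(13, 9): e=[18,214,120] → X
    (7,4)@(15, 9): e=[-30,230,152] → .
    (2,5)@(5, 11): e=[230,114,8] → X
    (7,5)@(15, 11): e=[-10,194,168] → .
  covered (44 px):
    . . . . . . . . . . .
    . . . . X X . . . . .
    . . . . X X . . . . .
    . . . X X X . . . . .
    . . . X X X X . . . .
    . . X X X X X . . . .
    . . X X X X X X . . .
    . X X X X X X X . . .
    . . X X X X X X X . .
    . . . . X X X X X . .
    . . . . . . . X X . .
    . . . . . . . . . X .
T3:
  2·area = 52
  edge (9, 24)→(4, 18): d=(-5,-6) top-left  bias=+0
  edge (4, 18)→(16, 22): d=(12,4) right/bottom  bias=-1
  edge (16, 22)→(9, 24): d=(-7,2) right/bottom  bias=-1
    (0,8)@(1, 17): e=[-13,0,65] → .  [on edge]
    (2,9)@(5, 19): e=[1,8,43] → X
    (3,9)@(7, 19): e=[13,0,39] → .  [on edge]
    (2,10)@(5, 21): e=[-9,32,29] → .
    (3,10)@(7, 21): e=[3,24,25] → X
    (4,10)@(9, 21): e=[15,16,21] → X
    (5,10)@(11, 21): e=[27,8,17] → X
    (6,10)@(13, 21): e=[39,0,13] → .  [on edge]
    (3,11)@(7, 23): e=[-7,48,11] → .
    (4,11)@(9, 23): e=[5,40,7] → X
    (6,11)@(13, 23): e=[29,24,-1] → .
    (9,11)@(19, 23): e=[65,0,-13] → .  [on edge]
  covered (6 px):
    . . . . . . . . . . .
    . . . . . . . . . . .
    . . . . . . . . . . .
    . . . . . . . . . . .
    . . . . . . . . . . .
    . . . . . . . . . . .
    . . . . . . . . . . .
    . . . . . . . . . . .
    . . . . . . . . . . .
    . . X . . . . . . . .
    . . . X X X . . . . .
    . . . . X X . . . . .
T4:
  2·area = 56
  edge (12, 12)→(10, 16): d=(-2,4) right/bottom  bias=-1
  edge (10, 16)→(4, 0): d=(-6,-16) top-left  bias=+0
  edge (4, 0)→(12, 12): d=(8,12) right/bottom  bias=-1
    (3,2)@(7, 5): e=[34,18,4] → X
    (4,2)@(9, 5): e=[26,50,-20] → .
    (3,3)@(7, 7): e=[30,6,20] → X
    (4,3)@(9, 7): e=[22,38,-4] → .
    (3,4)@(7, 9): e=[26,-6,36] → .
    (4,4)@(9, 9): e=[18,26,12] → X
    (5,4)@(11, 9): e=[10,58,-12] → .
    (4,5)@(9, 11): e=[14,14,28] → X
    (5,5)@(11, 11): e=[6,46,4] → X
    (6,5)@(13, 11): e=[-2,78,-20] → .
    (4,6)@(9, 13): e=[10,2,44] → X
    (6,6)@(13, 13): e=[-6,66,-4] → .
  covered (7 px):
    . . . . . . . . . . .
    . . . . . . . . . . .
    . . . X . . . . . . .
    . . . X . . . . . . .
    . . . . X . . . . . .
    . . . . X X . . . . .
    . . . . X X . . . . .
    . . . . . . . . . . .
    . . . . . . . . . . .
    . . . . . . . . . . .
    . . . . . . . . . . .
    . . . . . . . . . . .

Result: [16,21,15]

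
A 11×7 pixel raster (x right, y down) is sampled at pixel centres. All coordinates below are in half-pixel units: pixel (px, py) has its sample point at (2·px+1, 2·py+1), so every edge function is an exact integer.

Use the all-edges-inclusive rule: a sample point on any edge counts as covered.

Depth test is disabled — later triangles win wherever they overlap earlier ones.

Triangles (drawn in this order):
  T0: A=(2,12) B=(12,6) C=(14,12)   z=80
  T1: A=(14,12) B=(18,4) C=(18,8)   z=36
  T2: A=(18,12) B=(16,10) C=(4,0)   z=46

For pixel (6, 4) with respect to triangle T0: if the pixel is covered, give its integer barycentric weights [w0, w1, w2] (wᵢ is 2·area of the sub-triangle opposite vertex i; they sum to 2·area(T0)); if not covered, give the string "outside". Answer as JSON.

T0:
  2·area = 72
  edge (2, 12)→(12, 6): d=(10,-6) inclusive
  edge (12, 6)→(14, 12): d=(2,6) inclusive
  edge (14, 12)→(2, 12): d=(-12,0) inclusive
    (5,1)@(11, 3): e=[-36,0,108] → ·  [on edge]
    (8,1)@(17, 3): e=[0,-36,108] → ·  [on edge]
    (5,3)@(11, 7): e=[4,8,60] → █
    (6,3)@(13, 7): e=[16,-4,60] → ·
    (3,4)@(7, 9): e=[0,36,36] → █  [on edge]
    (4,4)@(9, 9): e=[12,24,36] → █
    (6,4)@(13, 9): e=[36,0,36] → █  [on edge]
    (7,4)@(15, 9): e=[48,-12,36] → ·
    (2,5)@(5, 11): e=[8,52,12] → █
    (7,5)@(15, 11): e=[68,-8,12] → ·
    (2,6)@(5, 13): e=[28,56,-12] → ·
    (3,6)@(7, 13): e=[40,44,-12] → ·
  covered (10 px):
    · · · · · · · · · · ·
    · · · · · · · · · · ·
    · · · · · · · · · · ·
    · · · · · █ · · · · ·
    · · · █ █ █ █ · · · ·
    · · █ █ █ █ █ · · · ·
    · · · · · · · · · · ·
T1:
  2·area = 16
  edge (14, 12)→(18, 4): d=(4,-8) inclusive
  edge (18, 4)→(18, 8): d=(0,4) inclusive
  edge (18, 8)→(14, 12): d=(-4,4) inclusive
    (10,2)@(21, 5): e=[28,-12,0] → ·  [on edge]
    (8,3)@(17, 7): e=[4,4,8] → █
    (9,3)@(19, 7): e=[20,-4,0] → ·  [on edge]
    (8,4)@(17, 9): e=[12,4,0] → █  [on edge]
    (9,4)@(19, 9): e=[28,-4,-8] → ·
    (7,5)@(15, 11): e=[4,12,0] → █  [on edge]
    (8,5)@(17, 11): e=[20,4,-8] → ·
    (6,6)@(13, 13): e=[-4,20,0] → ·  [on edge]
    (7,6)@(15, 13): e=[12,12,-8] → ·
  covered (3 px):
    · · · · · · · · · · ·
    · · · · · · · · · · ·
    · · · · · · · · · · ·
    · · · · · · · · █ · ·
    · · · · · · · · █ · ·
    · · · · · · · █ · · ·
    · · · · · · · · · · ·
T2:
  2·area = 4  (B↔C swapped to make it positive)
  edge (18, 12)→(4, 0): d=(-14,-12) inclusive
  edge (4, 0)→(16, 10): d=(12,10) inclusive
  edge (16, 10)→(18, 12): d=(2,2) inclusive
    (3,0)@(7, 1): e=[22,-18,0] → ·  [on edge]
    (4,1)@(9, 3): e=[18,-14,0] → ·  [on edge]
    (5,2)@(11, 5): e=[14,-10,0] → ·  [on edge]
    (6,3)@(13, 7): e=[10,-6,0] → ·  [on edge]
    (7,4)@(15, 9): e=[6,-2,0] → ·  [on edge]
    (8,5)@(17, 11): e=[2,2,0] → █  [on edge]
    (9,5)@(19, 11): e=[26,-18,-4] → ·
    (8,6)@(17, 13): e=[-26,26,4] → ·
    (9,6)@(19, 13): e=[-2,6,0] → ·  [on edge]
  covered (1 px):
    · · · · · · · · · · ·
    · · · · · · · · · · ·
    · · · · · · · · · · ·
    · · · · · · · · · · ·
    · · · · · · · · · · ·
    · · · · · · · · █ · ·
    · · · · · · · · · · ·

Result: [0,36,36]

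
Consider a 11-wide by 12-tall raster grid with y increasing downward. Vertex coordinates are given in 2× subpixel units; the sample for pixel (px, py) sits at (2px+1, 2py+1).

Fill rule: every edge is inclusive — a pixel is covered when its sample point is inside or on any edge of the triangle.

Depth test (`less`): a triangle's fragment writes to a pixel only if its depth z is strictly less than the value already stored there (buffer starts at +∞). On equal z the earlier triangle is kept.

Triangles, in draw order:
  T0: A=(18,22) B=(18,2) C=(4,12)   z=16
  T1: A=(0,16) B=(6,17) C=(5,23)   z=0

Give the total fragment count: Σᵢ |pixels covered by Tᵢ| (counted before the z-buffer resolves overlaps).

T0:
  2·area = 280  (B↔C swapped to make it positive)
  edge (18, 22)→(4, 12): d=(-14,-10) inclusive
  edge (4, 12)→(18, 2): d=(14,-10) inclusive
  edge (18, 2)→(18, 22): d=(0,20) inclusive
    (8,1)@(17, 3): e=[256,4,20] → █
    (9,1)@(19, 3): e=[276,24,-20] → ·
    (7,2)@(15, 5): e=[208,12,60] → █
    (9,2)@(19, 5): e=[248,52,-20] → ·
    (5,3)@(11, 7): e=[140,0,140] → █  [on edge]
    (6,3)@(13, 7): e=[160,20,100] → █
    (9,3)@(19, 7): e=[220,80,-20] → ·
    (4,4)@(9, 9): e=[92,8,180] → █
    (9,4)@(19, 9): e=[192,108,-20] → ·
    (3,5)@(7, 11): e=[44,16,220] → █
    (9,5)@(19, 11): e=[164,136,-20] → ·
    (3,6)@(7, 13): e=[16,44,220] → █
    (5,8)@(11, 17): e=[0,140,140] → █  [on edge]
  covered (36 px):
    · · · · · · · · · · ·
    · · · · · · · · █ · ·
    · · · · · · · █ █ · ·
    · · · · · █ █ █ █ · ·
    · · · · █ █ █ █ █ · ·
    · · · █ █ █ █ █ █ · ·
    · · · █ █ █ █ █ █ · ·
    · · · · █ █ █ █ █ · ·
    · · · · · █ █ █ █ · ·
    · · · · · · · █ █ · ·
    · · · · · · · · █ · ·
    · · · · · · · · · · ·
T1:
  2·area = 37
  edge (0, 16)→(6, 17): d=(6,1) inclusive
  edge (6, 17)→(5, 23): d=(-1,6) inclusive
  edge (5, 23)→(0, 16): d=(-5,-7) inclusive
    (3,5)@(7, 11): e=[-37,0,74] → ·  [on edge]
    (0,8)@(1, 17): e=[5,30,2] → █
    (1,8)@(3, 17): e=[3,18,16] → █
    (2,8)@(5, 17): e=[1,6,30] → █
    (3,8)@(7, 17): e=[-1,-6,44] → ·
    (0,9)@(1, 19): e=[17,28,-8] → ·
    (1,9)@(3, 19): e=[15,16,6] → █
    (3,9)@(7, 19): e=[11,-8,34] → ·
    (1,10)@(3, 21): e=[27,14,-4] → ·
    (2,10)@(5, 21): e=[25,2,10] → █
    (3,10)@(7, 21): e=[23,-10,24] → ·
    (2,11)@(5, 23): e=[37,0,0] → █  [on edge]
  covered (7 px):
    · · · · · · · · · · ·
    · · · · · · · · · · ·
    · · · · · · · · · · ·
    · · · · · · · · · · ·
    · · · · · · · · · · ·
    · · · · · · · · · · ·
    · · · · · · · · · · ·
    · · · · · · · · · · ·
    █ █ █ · · · · · · · ·
    · █ █ · · · · · · · ·
    · · █ · · · · · · · ·
    · · █ · · · · · · · ·

Final: 43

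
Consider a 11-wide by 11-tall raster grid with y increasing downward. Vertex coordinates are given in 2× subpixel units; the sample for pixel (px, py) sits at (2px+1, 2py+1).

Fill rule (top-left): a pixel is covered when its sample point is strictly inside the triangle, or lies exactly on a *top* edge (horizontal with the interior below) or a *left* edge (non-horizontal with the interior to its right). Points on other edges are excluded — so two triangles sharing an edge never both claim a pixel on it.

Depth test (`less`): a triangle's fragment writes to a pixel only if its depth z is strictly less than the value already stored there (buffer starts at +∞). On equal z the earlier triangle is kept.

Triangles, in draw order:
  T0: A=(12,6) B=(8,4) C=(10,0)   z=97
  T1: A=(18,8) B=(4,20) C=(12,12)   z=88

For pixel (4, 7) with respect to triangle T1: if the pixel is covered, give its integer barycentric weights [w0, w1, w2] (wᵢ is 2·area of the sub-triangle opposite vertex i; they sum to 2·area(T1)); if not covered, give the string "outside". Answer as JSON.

T0:
  2·area = 20
  edge (12, 6)→(8, 4): d=(-4,-2) top-left  bias=+0
  edge (8, 4)→(10, 0): d=(2,-4) top-left  bias=+0
  edge (10, 0)→(12, 6): d=(2,6) right/bottom  bias=-1
    (4,1)@(9, 3): e=[6,2,12] → X
    (5,1)@(11, 3): e=[10,10,0] → .  [on edge]
    (4,2)@(9, 5): e=[-2,6,16] → .
    (5,2)@(11, 5): e=[2,14,4] → X
    (6,2)@(13, 5): e=[6,22,-8] → .
    (5,3)@(11, 7): e=[-6,18,8] → .
    (6,4)@(13, 9): e=[-10,30,0] → .  [on edge]
    (7,7)@(15, 15): e=[-30,50,0] → .  [on edge]
    (8,10)@(17, 21): e=[-50,70,0] → .  [on edge]
  covered (2 px):
    . . . . . . . . . . .
    . . . . X . . . . . .
    . . . . . X . . . . .
    . . . . . . . . . . .
    . . . . . . . . . . .
    . . . . . . . . . . .
    . . . . . . . . . . .
    . . . . . . . . . . .
    . . . . . . . . . . .
    . . . . . . . . . . .
    . . . . . . . . . . .
T1:
  2·area = 16
  edge (18, 8)→(4, 20): d=(-14,12) right/bottom  bias=-1
  edge (4, 20)→(12, 12): d=(8,-8) top-left  bias=+0
  edge (12, 12)→(18, 8): d=(6,-4) top-left  bias=+0
    (10,1)@(21, 3): e=[34,0,-18] → .  [on edge]
    (9,2)@(19, 5): e=[30,0,-14] → .  [on edge]
    (8,3)@(17, 7): e=[26,0,-10] → .  [on edge]
    (7,4)@(15, 9): e=[22,0,-6] → .  [on edge]
    (6,5)@(13, 11): e=[18,0,-2] → .  [on edge]
    (5,6)@(11, 13): e=[14,0,2] → X  [on edge]
    (6,6)@(13, 13): e=[-10,16,10] → .
    (4,7)@(9, 15): e=[10,0,6] → X  [on edge]
    (5,7)@(11, 15): e=[-14,16,14] → .
    (3,8)@(7, 17): e=[6,0,10] → X  [on edge]
    (4,8)@(9, 17): e=[-18,16,18] → .
    (2,9)@(5, 19): e=[2,0,14] → X  [on edge]
    (1,10)@(3, 21): e=[-2,0,18] → .  [on edge]
  covered (4 px):
    . . . . . . . . . . .
    . . . . . . . . . . .
    . . . . . . . . . . .
    . . . . . . . . . . .
    . . . . . . . . . . .
    . . . . . . . . . . .
    . . . . . X . . . . .
    . . . . X . . . . . .
    . . . X . . . . . . .
    . . X . . . . . . . .
    . . . . . . . . . . .

Answer: [0,6,10]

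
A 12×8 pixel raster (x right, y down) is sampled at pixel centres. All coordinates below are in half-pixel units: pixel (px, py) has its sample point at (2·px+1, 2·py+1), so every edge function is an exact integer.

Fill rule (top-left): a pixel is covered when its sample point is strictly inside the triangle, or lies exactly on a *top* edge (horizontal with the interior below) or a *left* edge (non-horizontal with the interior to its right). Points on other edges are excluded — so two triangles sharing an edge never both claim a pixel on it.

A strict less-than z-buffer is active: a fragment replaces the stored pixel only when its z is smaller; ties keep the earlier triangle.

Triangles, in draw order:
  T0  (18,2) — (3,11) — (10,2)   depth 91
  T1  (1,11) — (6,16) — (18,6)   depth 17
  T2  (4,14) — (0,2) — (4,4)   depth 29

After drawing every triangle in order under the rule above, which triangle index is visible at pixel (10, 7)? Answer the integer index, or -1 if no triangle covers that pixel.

T0:
  2·area = 72
  edge (18, 2)→(3, 11): d=(-15,9) right/bottom  bias=-1
  edge (3, 11)→(10, 2): d=(7,-9) top-left  bias=+0
  edge (10, 2)→(18, 2): d=(8,0) top-left  bias=+0
    (5,1)@(11, 3): e=[48,16,8] → X
    (6,1)@(13, 3): e=[30,34,8] → X
    (7,1)@(15, 3): e=[12,52,8] → X
    (8,1)@(17, 3): e=[-6,70,8] → .
    (4,2)@(9, 5): e=[36,12,24] → X
    (6,2)@(13, 5): e=[0,48,24] → .  [on edge]
    (7,2)@(15, 5): e=[-18,66,24] → .
    (3,3)@(7, 7): e=[24,8,40] → X
    (5,3)@(11, 7): e=[-12,44,40] → .
    (2,4)@(5, 9): e=[12,4,56] → X
    (3,4)@(7, 9): e=[-6,22,56] → .
    (4,4)@(9, 9): e=[-24,40,56] → .
    (1,5)@(3, 11): e=[0,0,72] → .  [on edge]
  covered (8 px):
    . . . . . . . . . . . .
    . . . . . X X X . . . .
    . . . . X X . . . . . .
    . . . X X . . . . . . .
    . . X . . . . . . . . .
    . . . . . . . . . . . .
    . . . . . . . . . . . .
    . . . . . . . . . . . .
T1:
  2·area = 110  (B↔C swapped to make it positive)
  edge (1, 11)→(18, 6): d=(17,-5) top-left  bias=+0
  edge (18, 6)→(6, 16): d=(-12,10) right/bottom  bias=-1
  edge (6, 16)→(1, 11): d=(-5,-5) top-left  bias=+0
    (7,3)@(15, 7): e=[2,18,90] → X
    (8,3)@(17, 7): e=[12,-2,100] → .
    (4,4)@(9, 9): e=[6,54,50] → X
    (5,4)@(11, 9): e=[16,34,60] → X
    (6,4)@(13, 9): e=[26,14,70] → X
    (7,4)@(15, 9): e=[36,-6,80] → .
    (0,5)@(1, 11): e=[0,110,0] → X  [on edge]
    (1,5)@(3, 11): e=[10,90,10] → X
    (2,5)@(5, 11): e=[20,70,20] → X
    (3,5)@(7, 11): e=[30,50,30] → X
    (6,5)@(13, 11): e=[60,-10,60] → .
    (0,6)@(1, 13): e=[34,86,-10] → .
    (1,6)@(3, 13): e=[44,66,0] → X  [on edge]
    (2,7)@(5, 15): e=[88,22,0] → X  [on edge]
  covered (16 px):
    . . . . . . . . . . . .
    . . . . . . . . . . . .
    . . . . . . . . . . . .
    . . . . . . . X . . . .
    . . . . X X X . . . . .
    X X X X X X . . . . . .
    . X X X X . . . . . . .
    . . X X . . . . . . . .
T2:
  2·area = 40
  edge (4, 14)→(0, 2): d=(-4,-12) top-left  bias=+0
  edge (0, 2)→(4, 4): d=(4,2) right/bottom  bias=-1
  edge (4, 4)→(4, 14): d=(0,10) right/bottom  bias=-1
    (0,1)@(1, 3): e=[8,2,30] → X
    (1,1)@(3, 3): e=[32,-2,10] → .
    (0,2)@(1, 5): e=[0,10,30] → X  [on edge]
    (1,2)@(3, 5): e=[24,6,10] → X
    (2,2)@(5, 5): e=[48,2,-10] → .
    (0,3)@(1, 7): e=[-8,18,30] → .
    (1,3)@(3, 7): e=[16,14,10] → X
    (2,3)@(5, 7): e=[40,10,-10] → .
    (1,4)@(3, 9): e=[8,22,10] → X
    (2,4)@(5, 9): e=[32,18,-10] → .
    (1,5)@(3, 11): e=[0,30,10] → X  [on edge]
    (2,5)@(5, 11): e=[24,26,-10] → .
  covered (6 px):
    . . . . . . . . . . . .
    X . . . . . . . . . . .
    X X . . . . . . . . . .
    . X . . . . . . . . . .
    . X . . . . . . . . . .
    . X . . . . . . . . . .
    . . . . . . . . . . . .
    . . . . . . . . . . . .

Z-buffer (winner per pixel, '.' = empty):
  . . . . . . . . . . . .
  2 . . . . 0 0 0 . . . .
  2 2 . . 0 0 . . . . . .
  . 2 . 0 0 . . 1 . . . .
  . 2 0 . 1 1 1 . . . . .
  1 1 1 1 1 1 . . . . . .
  . 1 1 1 1 . . . . . . .
  . . 1 1 . . . . . . . .

Answer: -1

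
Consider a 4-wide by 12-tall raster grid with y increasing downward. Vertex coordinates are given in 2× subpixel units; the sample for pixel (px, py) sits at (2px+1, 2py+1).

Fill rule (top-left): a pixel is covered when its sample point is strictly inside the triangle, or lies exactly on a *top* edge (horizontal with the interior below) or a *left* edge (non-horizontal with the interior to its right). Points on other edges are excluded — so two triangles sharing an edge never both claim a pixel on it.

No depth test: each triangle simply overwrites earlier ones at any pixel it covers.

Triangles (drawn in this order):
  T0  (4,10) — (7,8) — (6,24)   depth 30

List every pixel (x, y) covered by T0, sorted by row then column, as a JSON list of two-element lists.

T0:
  2·area = 46
  edge (4, 10)→(7, 8): d=(3,-2) top-left  bias=+0
  edge (7, 8)→(6, 24): d=(-1,16) right/bottom  bias=-1
  edge (6, 24)→(4, 10): d=(-2,-14) top-left  bias=+0
    (1,1)@(3, 3): e=[-23,69,0] → ·  [on edge]
    (2,5)@(5, 11): e=[5,29,12] → #
    (3,5)@(7, 11): e=[9,-3,40] → ·
    (2,6)@(5, 13): e=[11,27,8] → #
    (3,6)@(7, 13): e=[15,-5,36] → ·
    (2,7)@(5, 15): e=[17,25,4] → #
    (3,7)@(7, 15): e=[21,-7,32] → ·
    (2,8)@(5, 17): e=[23,23,0] → #  [on edge]
    (3,8)@(7, 17): e=[27,-9,28] → ·
    (2,9)@(5, 19): e=[29,21,-4] → ·
  covered (4 px):
    · · · ·
    · · · ·
    · · · ·
    · · · ·
    · · · ·
    · · # ·
    · · # ·
    · · # ·
    · · # ·
    · · · ·
    · · · ·
    · · · ·

Final: [[2,5],[2,6],[2,7],[2,8]]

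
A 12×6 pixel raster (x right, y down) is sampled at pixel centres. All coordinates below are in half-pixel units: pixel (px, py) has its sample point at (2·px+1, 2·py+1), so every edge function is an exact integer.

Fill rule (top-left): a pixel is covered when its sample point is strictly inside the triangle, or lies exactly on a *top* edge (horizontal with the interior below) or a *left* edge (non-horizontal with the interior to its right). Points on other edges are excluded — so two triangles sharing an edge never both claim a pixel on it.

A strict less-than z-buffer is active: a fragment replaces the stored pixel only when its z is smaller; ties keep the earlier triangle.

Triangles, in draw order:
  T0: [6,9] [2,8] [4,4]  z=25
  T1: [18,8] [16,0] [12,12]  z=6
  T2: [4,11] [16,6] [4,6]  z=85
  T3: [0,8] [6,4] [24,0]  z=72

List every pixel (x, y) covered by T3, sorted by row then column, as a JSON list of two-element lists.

T0:
  2·area = 18
  edge (6, 9)→(2, 8): d=(-4,-1) top-left  bias=+0
  edge (2, 8)→(4, 4): d=(2,-4) top-left  bias=+0
  edge (4, 4)→(6, 9): d=(2,5) right/bottom  bias=-1
    (1,3)@(3, 7): e=[5,2,11] → #
    (2,3)@(5, 7): e=[7,10,1] → #
    (3,3)@(7, 7): e=[9,18,-9] → ·
    (1,4)@(3, 9): e=[-3,6,15] → ·
    (2,4)@(5, 9): e=[-1,14,5] → ·
  covered (2 px):
    · · · · · · · · · · · ·
    · · · · · · · · · · · ·
    · · · · · · · · · · · ·
    · # # · · · · · · · · ·
    · · · · · · · · · · · ·
    · · · · · · · · · · · ·
T1:
  2·area = 56  (B↔C swapped to make it positive)
  edge (18, 8)→(12, 12): d=(-6,4) right/bottom  bias=-1
  edge (12, 12)→(16, 0): d=(4,-12) top-left  bias=+0
  edge (16, 0)→(18, 8): d=(2,8) right/bottom  bias=-1
    (7,1)@(15, 3): e=[42,0,14] → #  [on edge]
    (8,1)@(17, 3): e=[34,24,-2] → ·
    (7,2)@(15, 5): e=[30,8,18] → #
    (8,2)@(17, 5): e=[22,32,2] → #
    (9,2)@(19, 5): e=[14,56,-14] → ·
    (7,3)@(15, 7): e=[18,16,22] → #
    (9,3)@(19, 7): e=[2,64,-10] → ·
    (6,4)@(13, 9): e=[14,0,42] → #  [on edge]
    (8,4)@(17, 9): e=[-2,48,10] → ·
    (6,5)@(13, 11): e=[2,8,46] → #
    (7,5)@(15, 11): e=[-6,32,30] → ·
  covered (8 px):
    · · · · · · · · · · · ·
    · · · · · · · # · · · ·
    · · · · · · · # # · · ·
    · · · · · · · # # · · ·
    · · · · · · # # · · · ·
    · · · · · · # · · · · ·
T2:
  2·area = 60  (B↔C swapped to make it positive)
  edge (4, 11)→(4, 6): d=(0,-5) top-left  bias=+0
  edge (4, 6)→(16, 6): d=(12,0) top-left  bias=+0
  edge (16, 6)→(4, 11): d=(-12,5) right/bottom  bias=-1
    (2,3)@(5, 7): e=[5,12,43] → #
    (3,3)@(7, 7): e=[15,12,33] → #
    (4,3)@(9, 7): e=[25,12,23] → #
    (5,3)@(11, 7): e=[35,12,13] → #
    (6,3)@(13, 7): e=[45,12,3] → #
    (7,3)@(15, 7): e=[55,12,-7] → ·
    (2,4)@(5, 9): e=[5,36,19] → #
    (4,4)@(9, 9): e=[25,36,-1] → ·
    (5,4)@(11, 9): e=[35,36,-11] → ·
    (6,4)@(13, 9): e=[45,36,-21] → ·
    (2,5)@(5, 11): e=[5,60,-5] → ·
    (3,5)@(7, 11): e=[15,60,-15] → ·
  covered (7 px):
    · · · · · · · · · · · ·
    · · · · · · · · · · · ·
    · · · · · · · · · · · ·
    · · # # # # # · · · · ·
    · · # # · · · · · · · ·
    · · · · · · · · · · · ·
T3:
  2·area = 48
  edge (0, 8)→(6, 4): d=(6,-4) top-left  bias=+0
  edge (6, 4)→(24, 0): d=(18,-4) top-left  bias=+0
  edge (24, 0)→(0, 8): d=(-24,8) right/bottom  bias=-1
    (10,0)@(21, 1): e=[42,6,0] → ·  [on edge]
    (5,1)@(11, 3): e=[14,2,32] → #
    (6,1)@(13, 3): e=[22,10,16] → #
    (7,1)@(15, 3): e=[30,18,0] → ·  [on edge]
    (2,2)@(5, 5): e=[2,14,32] → #
    (3,2)@(7, 5): e=[10,22,16] → #
    (4,2)@(9, 5): e=[18,30,0] → ·  [on edge]
    (5,2)@(11, 5): e=[26,38,-16] → ·
    (6,2)@(13, 5): e=[34,46,-32] → ·
    (1,3)@(3, 7): e=[6,42,0] → ·  [on edge]
    (2,3)@(5, 7): e=[14,50,-16] → ·
    (3,3)@(7, 7): e=[22,58,-32] → ·
  covered (4 px):
    · · · · · · · · · · · ·
    · · · · · # # · · · · ·
    · · # # · · · · · · · ·
    · · · · · · · · · · · ·
    · · · · · · · · · · · ·
    · · · · · · · · · · · ·

Answer: [[5,1],[6,1],[2,2],[3,2]]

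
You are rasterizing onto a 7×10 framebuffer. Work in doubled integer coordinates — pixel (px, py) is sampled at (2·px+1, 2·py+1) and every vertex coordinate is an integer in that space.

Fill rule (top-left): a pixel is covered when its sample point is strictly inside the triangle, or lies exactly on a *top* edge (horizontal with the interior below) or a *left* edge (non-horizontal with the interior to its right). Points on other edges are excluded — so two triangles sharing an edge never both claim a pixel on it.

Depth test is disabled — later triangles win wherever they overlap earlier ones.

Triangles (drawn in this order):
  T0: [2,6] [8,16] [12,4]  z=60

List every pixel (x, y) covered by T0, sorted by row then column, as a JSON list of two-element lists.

T0:
  2·area = 112  (B↔C swapped to make it positive)
  edge (2, 6)→(12, 4): d=(10,-2) top-left  bias=+0
  edge (12, 4)→(8, 16): d=(-4,12) right/bottom  bias=-1
  edge (8, 16)→(2, 6): d=(-6,-10) top-left  bias=+0
    (6,0)@(13, 1): e=[-28,0,140] → ·  [on edge]
    (3,2)@(7, 5): e=[0,56,56] → █  [on edge]
    (4,2)@(9, 5): e=[4,32,76] → █
    (5,2)@(11, 5): e=[8,8,96] → █
    (6,2)@(13, 5): e=[12,-16,116] → ·
    (1,3)@(3, 7): e=[12,96,4] → █
    (2,3)@(5, 7): e=[16,72,24] → █
    (5,3)@(11, 7): e=[28,0,84] → ·  [on edge]
    (1,4)@(3, 9): e=[32,88,-8] → ·
    (2,4)@(5, 9): e=[36,64,12] → █
    (5,4)@(11, 9): e=[48,-8,72] → ·
    (2,5)@(5, 11): e=[56,56,0] → █  [on edge]
    (4,6)@(9, 13): e=[84,0,28] → ·  [on edge]
    (3,9)@(7, 19): e=[140,0,-28] → ·  [on edge]
  covered (14 px):
    · · · · · · ·
    · · · · · · ·
    · · · █ █ █ ·
    · █ █ █ █ · ·
    · · █ █ █ · ·
    · · █ █ █ · ·
    · · · █ · · ·
    · · · · · · ·
    · · · · · · ·
    · · · · · · ·

Final: [[3,2],[4,2],[5,2],[1,3],[2,3],[3,3],[4,3],[2,4],[3,4],[4,4],[2,5],[3,5],[4,5],[3,6]]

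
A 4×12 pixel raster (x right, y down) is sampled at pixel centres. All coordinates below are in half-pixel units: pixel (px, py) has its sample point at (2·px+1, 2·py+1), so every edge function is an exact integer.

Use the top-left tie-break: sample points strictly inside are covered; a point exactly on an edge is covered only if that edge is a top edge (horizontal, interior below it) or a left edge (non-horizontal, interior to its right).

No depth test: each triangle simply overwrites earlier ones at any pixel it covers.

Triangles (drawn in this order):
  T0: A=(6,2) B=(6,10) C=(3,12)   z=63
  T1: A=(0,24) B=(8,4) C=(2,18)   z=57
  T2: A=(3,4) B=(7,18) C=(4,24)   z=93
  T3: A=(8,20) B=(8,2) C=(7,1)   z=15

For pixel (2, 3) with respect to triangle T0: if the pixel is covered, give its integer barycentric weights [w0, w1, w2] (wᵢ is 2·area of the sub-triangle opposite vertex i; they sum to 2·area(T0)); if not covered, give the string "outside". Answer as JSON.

T0:
  2·area = 24
  edge (6, 2)→(6, 10): d=(0,8) right/bottom  bias=-1
  edge (6, 10)→(3, 12): d=(-3,2) right/bottom  bias=-1
  edge (3, 12)→(6, 2): d=(3,-10) top-left  bias=+0
    (2,3)@(5, 7): e=[8,11,5] → █
    (3,3)@(7, 7): e=[-8,7,25] → ·
    (2,4)@(5, 9): e=[8,5,11] → █
    (3,4)@(7, 9): e=[-8,1,31] → ·
    (2,5)@(5, 11): e=[8,-1,17] → ·
  covered (2 px):
    · · · ·
    · · · ·
    · · · ·
    · · █ ·
    · · █ ·
    · · · ·
    · · · ·
    · · · ·
    · · · ·
    · · · ·
    · · · ·
    · · · ·
T1:
  2·area = 8  (B↔C swapped to make it positive)
  edge (0, 24)→(2, 18): d=(2,-6) top-left  bias=+0
  edge (2, 18)→(8, 4): d=(6,-14) top-left  bias=+0
  edge (8, 4)→(0, 24): d=(-8,20) right/bottom  bias=-1
    (3,1)@(7, 3): e=[0,-20,28] → ·  [on edge]
    (2,4)@(5, 9): e=[0,-12,20] → ·  [on edge]
    (2,5)@(5, 11): e=[4,0,4] → █  [on edge]
    (3,5)@(7, 11): e=[16,28,-36] → ·
    (2,6)@(5, 13): e=[8,12,-12] → ·
    (1,7)@(3, 15): e=[0,-4,12] → ·  [on edge]
    (0,10)@(1, 21): e=[0,4,4] → █  [on edge]
    (1,10)@(3, 21): e=[12,32,-36] → ·
    (0,11)@(1, 23): e=[4,16,-12] → ·
  covered (2 px):
    · · · ·
    · · · ·
    · · · ·
    · · · ·
    · · · ·
    · · █ ·
    · · · ·
    · · · ·
    · · · ·
    · · · ·
    █ · · ·
    · · · ·
T2:
  2·area = 66
  edge (3, 4)→(7, 18): d=(4,14) right/bottom  bias=-1
  edge (7, 18)→(4, 24): d=(-3,6) right/bottom  bias=-1
  edge (4, 24)→(3, 4): d=(-1,-20) top-left  bias=+0
    (2,5)@(5, 11): e=[0,33,33] → ·  [on edge]
    (2,6)@(5, 13): e=[8,27,31] → █
    (3,6)@(7, 13): e=[-20,15,71] → ·
    (2,7)@(5, 15): e=[16,21,29] → █
    (3,7)@(7, 15): e=[-12,9,69] → ·
    (2,8)@(5, 17): e=[24,15,27] → █
    (3,8)@(7, 17): e=[-4,3,67] → ·
    (2,9)@(5, 19): e=[32,9,25] → █
    (3,9)@(7, 19): e=[4,-3,65] → ·
    (2,10)@(5, 21): e=[40,3,23] → █
    (3,10)@(7, 21): e=[12,-9,63] → ·
    (2,11)@(5, 23): e=[48,-3,21] → ·
  covered (5 px):
    · · · ·
    · · · ·
    · · · ·
    · · · ·
    · · · ·
    · · · ·
    · · █ ·
    · · █ ·
    · · █ ·
    · · █ ·
    · · █ ·
    · · · ·
T3:
  2·area = 18  (B↔C swapped to make it positive)
  edge (8, 20)→(7, 1): d=(-1,-19) top-left  bias=+0
  edge (7, 1)→(8, 2): d=(1,1) right/bottom  bias=-1
  edge (8, 2)→(8, 20): d=(0,18) right/bottom  bias=-1
    (3,0)@(7, 1): e=[0,0,18] → ·  [on edge]
  covered (0 px):
    · · · ·
    · · · ·
    · · · ·
    · · · ·
    · · · ·
    · · · ·
    · · · ·
    · · · ·
    · · · ·
    · · · ·
    · · · ·
    · · · ·

Final: [11,5,8]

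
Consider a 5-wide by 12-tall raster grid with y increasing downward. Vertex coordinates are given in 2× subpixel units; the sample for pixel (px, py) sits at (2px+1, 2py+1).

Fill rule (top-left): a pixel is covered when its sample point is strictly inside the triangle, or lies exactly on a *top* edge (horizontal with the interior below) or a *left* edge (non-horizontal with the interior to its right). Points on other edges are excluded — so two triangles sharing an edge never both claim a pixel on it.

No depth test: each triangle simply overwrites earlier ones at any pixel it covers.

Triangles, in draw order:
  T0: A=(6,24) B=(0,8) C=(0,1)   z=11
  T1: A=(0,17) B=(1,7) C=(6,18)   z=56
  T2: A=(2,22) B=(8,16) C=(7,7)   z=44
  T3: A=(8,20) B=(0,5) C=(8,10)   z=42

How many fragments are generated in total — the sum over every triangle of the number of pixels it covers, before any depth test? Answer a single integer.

T0:
  2·area = 42
  edge (6, 24)→(0, 8): d=(-6,-16) top-left  bias=+0
  edge (0, 8)→(0, 1): d=(0,-7) top-left  bias=+0
  edge (0, 1)→(6, 24): d=(6,23) right/bottom  bias=-1
    (0,2)@(1, 5): e=[34,7,1] → #
    (1,2)@(3, 5): e=[66,21,-45] → ·
    (0,3)@(1, 7): e=[22,7,13] → #
    (1,3)@(3, 7): e=[54,21,-33] → ·
    (0,4)@(1, 9): e=[10,7,25] → #
    (1,4)@(3, 9): e=[42,21,-21] → ·
    (0,5)@(1, 11): e=[-2,7,37] → ·
    (1,6)@(3, 13): e=[18,21,3] → #
    (2,6)@(5, 13): e=[50,35,-43] → ·
    (1,7)@(3, 15): e=[6,21,15] → #
    (2,7)@(5, 15): e=[38,35,-31] → ·
    (1,8)@(3, 17): e=[-6,21,27] → ·
  covered (6 px):
    · · · · ·
    · · · · ·
    # · · · ·
    # · · · ·
    # · · · ·
    · · · · ·
    · # · · ·
    · # · · ·
    · · · · ·
    · · · · ·
    · · # · ·
    · · · · ·
T1:
  2·area = 61
  edge (0, 17)→(1, 7): d=(1,-10) top-left  bias=+0
  edge (1, 7)→(6, 18): d=(5,11) right/bottom  bias=-1
  edge (6, 18)→(0, 17): d=(-6,-1) top-left  bias=+0
    (0,3)@(1, 7): e=[0,0,61] → ·  [on edge]
    (0,4)@(1, 9): e=[2,10,49] → #
    (1,4)@(3, 9): e=[22,-12,51] → ·
    (0,5)@(1, 11): e=[4,20,37] → #
    (1,5)@(3, 11): e=[24,-2,39] → ·
    (0,6)@(1, 13): e=[6,30,25] → #
    (1,6)@(3, 13): e=[26,8,27] → #
    (2,6)@(5, 13): e=[46,-14,29] → ·
    (0,7)@(1, 15): e=[8,40,13] → #
    (2,7)@(5, 15): e=[48,-4,17] → ·
    (0,8)@(1, 17): e=[10,50,1] → #
    (2,8)@(5, 17): e=[50,6,5] → #
  covered (9 px):
    · · · · ·
    · · · · ·
    · · · · ·
    · · · · ·
    # · · · ·
    # · · · ·
    # # · · ·
    # # · · ·
    # # # · ·
    · · · · ·
    · · · · ·
    · · · · ·
T2:
  2·area = 60  (B↔C swapped to make it positive)
  edge (2, 22)→(7, 7): d=(5,-15) top-left  bias=+0
  edge (7, 7)→(8, 16): d=(1,9) right/bottom  bias=-1
  edge (8, 16)→(2, 22): d=(-6,6) right/bottom  bias=-1
    (4,0)@(9, 1): e=[0,-24,84] → ·  [on edge]
    (3,3)@(7, 7): e=[0,0,60] → ·  [on edge]
    (3,4)@(7, 9): e=[10,2,48] → #
    (4,4)@(9, 9): e=[40,-16,36] → ·
    (3,5)@(7, 11): e=[20,4,36] → #
    (4,5)@(9, 11): e=[50,-14,24] → ·
    (2,6)@(5, 13): e=[0,24,36] → #  [on edge]
    (4,6)@(9, 13): e=[60,-12,12] → ·
    (2,7)@(5, 15): e=[10,26,24] → #
    (4,7)@(9, 15): e=[70,-10,0] → ·  [on edge]
    (2,8)@(5, 17): e=[20,28,12] → #
    (3,8)@(7, 17): e=[50,10,0] → ·  [on edge]
    (1,9)@(3, 19): e=[0,48,12] → #  [on edge]
    (2,9)@(5, 19): e=[30,30,0] → ·  [on edge]
    (1,10)@(3, 21): e=[10,50,0] → ·  [on edge]
    (0,11)@(1, 23): e=[-10,70,0] → ·  [on edge]
  covered (8 px):
    · · · · ·
    · · · · ·
    · · · · ·
    · · · · ·
    · · · # ·
    · · · # ·
    · · # # ·
    · · # # ·
    · · # · ·
    · # · · ·
    · · · · ·
    · · · · ·
T3:
  2·area = 80
  edge (8, 20)→(0, 5): d=(-8,-15) top-left  bias=+0
  edge (0, 5)→(8, 10): d=(8,5) right/bottom  bias=-1
  edge (8, 10)→(8, 20): d=(0,10) right/bottom  bias=-1
    (1,3)@(3, 7): e=[29,1,50] → #
    (2,3)@(5, 7): e=[59,-9,30] → ·
    (1,4)@(3, 9): e=[13,17,50] → #
    (2,4)@(5, 9): e=[43,7,30] → #
    (3,4)@(7, 9): e=[73,-3,10] → ·
    (1,5)@(3, 11): e=[-3,33,50] → ·
    (2,5)@(5, 11): e=[27,23,30] → #
    (3,5)@(7, 11): e=[57,13,10] → #
    (4,5)@(9, 11): e=[87,3,-10] → ·
    (2,6)@(5, 13): e=[11,39,30] → #
    (4,6)@(9, 13): e=[71,19,-10] → ·
    (2,7)@(5, 15): e=[-5,55,30] → ·
  covered (9 px):
    · · · · ·
    · · · · ·
    · · · · ·
    · # · · ·
    · # # · ·
    · · # # ·
    · · # # ·
    · · · # ·
    · · · # ·
    · · · · ·
    · · · · ·
    · · · · ·

Final: 32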